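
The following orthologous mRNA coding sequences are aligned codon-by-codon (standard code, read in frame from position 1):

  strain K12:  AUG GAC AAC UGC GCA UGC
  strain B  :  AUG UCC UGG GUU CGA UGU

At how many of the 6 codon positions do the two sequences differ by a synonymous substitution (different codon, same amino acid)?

Codon 1: AUG Met / AUG Met — identical.
Codon 2: GAC Asp / UCC Ser — nonsynonymous.
Codon 3: AAC Asn / UGG Trp — nonsynonymous.
Codon 4: UGC Cys / GUU Val — nonsynonymous.
Codon 5: GCA Ala / CGA Arg — nonsynonymous.
Codon 6: UGC Cys / UGU Cys — synonymous.
Synonymous differences: 1.

1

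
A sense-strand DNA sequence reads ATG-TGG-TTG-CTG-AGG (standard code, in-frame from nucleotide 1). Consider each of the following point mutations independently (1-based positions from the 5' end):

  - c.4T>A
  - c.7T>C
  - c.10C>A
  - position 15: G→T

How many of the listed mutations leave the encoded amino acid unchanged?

Codon 2: TGG (Trp) → AGG (Arg) — missense.
Codon 3: TTG (Leu) → CTG (Leu) — synonymous.
Codon 4: CTG (Leu) → ATG (Met) — missense.
Codon 5: AGG (Arg) → AGT (Ser) — missense.
Synonymous: 1 of 4.

1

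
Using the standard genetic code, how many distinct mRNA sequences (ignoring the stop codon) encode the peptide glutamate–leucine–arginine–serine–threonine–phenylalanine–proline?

13824

Glu: 2 codons.
Leu: 6 codons.
Arg: 6 codons.
Ser: 6 codons.
Thr: 4 codons.
Phe: 2 codons.
Pro: 4 codons.
2 × 6 × 6 × 6 × 4 × 2 × 4 = 13824.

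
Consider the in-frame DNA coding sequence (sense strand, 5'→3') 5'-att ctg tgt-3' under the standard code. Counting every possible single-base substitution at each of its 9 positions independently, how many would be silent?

7

Codon 1 (ATT, Ile): 2 synonymous substitutions.
Codon 2 (CTG, Leu): 4 synonymous substitutions.
Codon 3 (TGT, Cys): 1 synonymous substitution.
Total: 2 + 4 + 1 = 7.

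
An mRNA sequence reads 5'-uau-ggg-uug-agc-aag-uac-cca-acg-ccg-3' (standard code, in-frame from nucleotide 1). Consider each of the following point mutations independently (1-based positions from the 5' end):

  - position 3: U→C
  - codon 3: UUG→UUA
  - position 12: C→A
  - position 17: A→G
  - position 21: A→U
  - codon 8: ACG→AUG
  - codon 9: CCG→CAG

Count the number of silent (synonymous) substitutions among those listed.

3

Codon 1: UAU (Tyr) → UAC (Tyr) — synonymous.
Codon 3: UUG (Leu) → UUA (Leu) — synonymous.
Codon 4: AGC (Ser) → AGA (Arg) — missense.
Codon 6: UAC (Tyr) → UGC (Cys) — missense.
Codon 7: CCA (Pro) → CCU (Pro) — synonymous.
Codon 8: ACG (Thr) → AUG (Met) — missense.
Codon 9: CCG (Pro) → CAG (Gln) — missense.
Synonymous: 3 of 7.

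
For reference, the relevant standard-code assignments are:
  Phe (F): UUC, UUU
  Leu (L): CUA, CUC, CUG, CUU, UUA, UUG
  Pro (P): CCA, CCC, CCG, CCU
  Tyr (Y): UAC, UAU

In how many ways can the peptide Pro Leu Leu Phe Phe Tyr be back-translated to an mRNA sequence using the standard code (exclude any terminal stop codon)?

1152

Pro: 4 codons.
Leu: 6 codons.
Leu: 6 codons.
Phe: 2 codons.
Phe: 2 codons.
Tyr: 2 codons.
4 × 6 × 6 × 2 × 2 × 2 = 1152.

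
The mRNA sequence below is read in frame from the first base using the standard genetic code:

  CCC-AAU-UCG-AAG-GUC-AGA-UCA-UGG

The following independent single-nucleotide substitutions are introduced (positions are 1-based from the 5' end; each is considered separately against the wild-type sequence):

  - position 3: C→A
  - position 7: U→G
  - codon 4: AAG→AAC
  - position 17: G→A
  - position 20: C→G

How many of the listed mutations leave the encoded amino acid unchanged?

Codon 1: CCC (Pro) → CCA (Pro) — synonymous.
Codon 3: UCG (Ser) → GCG (Ala) — missense.
Codon 4: AAG (Lys) → AAC (Asn) — missense.
Codon 6: AGA (Arg) → AAA (Lys) — missense.
Codon 7: UCA (Ser) → UGA (Stop) — nonsense.
Synonymous: 1 of 5.

1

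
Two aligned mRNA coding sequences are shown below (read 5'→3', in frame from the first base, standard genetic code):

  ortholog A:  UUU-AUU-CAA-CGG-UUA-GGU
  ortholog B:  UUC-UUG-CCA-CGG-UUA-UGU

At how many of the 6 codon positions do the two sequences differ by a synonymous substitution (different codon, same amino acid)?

1

Codon 1: UUU Phe / UUC Phe — synonymous.
Codon 2: AUU Ile / UUG Leu — nonsynonymous.
Codon 3: CAA Gln / CCA Pro — nonsynonymous.
Codon 4: CGG Arg / CGG Arg — identical.
Codon 5: UUA Leu / UUA Leu — identical.
Codon 6: GGU Gly / UGU Cys — nonsynonymous.
Synonymous differences: 1.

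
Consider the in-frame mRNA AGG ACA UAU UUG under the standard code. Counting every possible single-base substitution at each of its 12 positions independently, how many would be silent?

8

Codon 1 (AGG, Arg): 2 synonymous substitutions.
Codon 2 (ACA, Thr): 3 synonymous substitutions.
Codon 3 (UAU, Tyr): 1 synonymous substitution.
Codon 4 (UUG, Leu): 2 synonymous substitutions.
Total: 2 + 3 + 1 + 2 = 8.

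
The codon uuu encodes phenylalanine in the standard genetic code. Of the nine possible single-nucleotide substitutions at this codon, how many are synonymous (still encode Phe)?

Position 1: none → 0 synonymous.
Position 2: none → 0 synonymous.
Position 3: UUC → 1 synonymous.
Total: 0 + 0 + 1 = 1.

1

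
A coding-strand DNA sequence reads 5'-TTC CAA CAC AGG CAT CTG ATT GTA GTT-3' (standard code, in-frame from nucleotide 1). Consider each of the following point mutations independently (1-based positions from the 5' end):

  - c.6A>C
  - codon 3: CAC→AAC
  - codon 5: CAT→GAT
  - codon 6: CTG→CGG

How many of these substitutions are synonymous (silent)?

Codon 2: CAA (Gln) → CAC (His) — missense.
Codon 3: CAC (His) → AAC (Asn) — missense.
Codon 5: CAT (His) → GAT (Asp) — missense.
Codon 6: CTG (Leu) → CGG (Arg) — missense.
Synonymous: 0 of 4.

0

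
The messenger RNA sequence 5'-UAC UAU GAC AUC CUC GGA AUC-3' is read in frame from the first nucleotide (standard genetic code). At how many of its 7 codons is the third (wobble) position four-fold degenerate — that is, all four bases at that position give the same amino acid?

Codon 1 UAC (Tyr): third position 2-fold.
Codon 2 UAU (Tyr): third position 2-fold.
Codon 3 GAC (Asp): third position 2-fold.
Codon 4 AUC (Ile): third position 3-fold.
Codon 5 CUC (Leu): third position 4-fold.
Codon 6 GGA (Gly): third position 4-fold.
Codon 7 AUC (Ile): third position 3-fold.
Four-fold degenerate third positions: 2.

2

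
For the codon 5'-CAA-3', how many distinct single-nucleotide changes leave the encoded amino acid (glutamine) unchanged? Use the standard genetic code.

1

Position 1: none → 0 synonymous.
Position 2: none → 0 synonymous.
Position 3: CAG → 1 synonymous.
Total: 0 + 0 + 1 = 1.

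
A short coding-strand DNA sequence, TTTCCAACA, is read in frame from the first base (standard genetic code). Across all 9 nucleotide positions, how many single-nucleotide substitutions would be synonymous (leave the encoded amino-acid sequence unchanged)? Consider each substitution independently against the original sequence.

7

Codon 1 (TTT, Phe): 1 synonymous substitution.
Codon 2 (CCA, Pro): 3 synonymous substitutions.
Codon 3 (ACA, Thr): 3 synonymous substitutions.
Total: 1 + 3 + 3 = 7.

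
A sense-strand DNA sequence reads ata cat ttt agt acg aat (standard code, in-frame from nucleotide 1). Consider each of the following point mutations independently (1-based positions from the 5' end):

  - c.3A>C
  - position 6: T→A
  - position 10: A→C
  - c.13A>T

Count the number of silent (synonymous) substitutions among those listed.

Codon 1: ATA (Ile) → ATC (Ile) — synonymous.
Codon 2: CAT (His) → CAA (Gln) — missense.
Codon 4: AGT (Ser) → CGT (Arg) — missense.
Codon 5: ACG (Thr) → TCG (Ser) — missense.
Synonymous: 1 of 4.

1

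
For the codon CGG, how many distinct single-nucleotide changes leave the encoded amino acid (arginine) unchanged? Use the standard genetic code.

Position 1: AGG → 1 synonymous.
Position 2: none → 0 synonymous.
Position 3: CGT, CGC, CGA → 3 synonymous.
Total: 1 + 0 + 3 = 4.

4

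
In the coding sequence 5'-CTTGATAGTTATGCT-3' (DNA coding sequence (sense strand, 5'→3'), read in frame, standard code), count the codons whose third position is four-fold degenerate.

Codon 1 CTT (Leu): third position 4-fold.
Codon 2 GAT (Asp): third position 2-fold.
Codon 3 AGT (Ser): third position 2-fold.
Codon 4 TAT (Tyr): third position 2-fold.
Codon 5 GCT (Ala): third position 4-fold.
Four-fold degenerate third positions: 2.

2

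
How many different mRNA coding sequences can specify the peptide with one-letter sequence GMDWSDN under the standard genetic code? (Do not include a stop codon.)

Gly: 4 codons.
Met: 1 codon.
Asp: 2 codons.
Trp: 1 codon.
Ser: 6 codons.
Asp: 2 codons.
Asn: 2 codons.
4 × 1 × 2 × 1 × 6 × 2 × 2 = 192.

192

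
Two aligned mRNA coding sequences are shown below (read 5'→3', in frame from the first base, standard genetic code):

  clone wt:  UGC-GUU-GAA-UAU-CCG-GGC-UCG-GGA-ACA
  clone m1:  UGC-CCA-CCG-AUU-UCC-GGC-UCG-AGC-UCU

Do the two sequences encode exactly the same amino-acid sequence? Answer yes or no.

Codon 1: UGC Cys / UGC Cys — identical.
Codon 2: GUU Val / CCA Pro — nonsynonymous.
Codon 3: GAA Glu / CCG Pro — nonsynonymous.
Codon 4: UAU Tyr / AUU Ile — nonsynonymous.
Codon 5: CCG Pro / UCC Ser — nonsynonymous.
Codon 6: GGC Gly / GGC Gly — identical.
Codon 7: UCG Ser / UCG Ser — identical.
Codon 8: GGA Gly / AGC Ser — nonsynonymous.
Codon 9: ACA Thr / UCU Ser — nonsynonymous.
Nonsynonymous differences: 6 → different protein.

no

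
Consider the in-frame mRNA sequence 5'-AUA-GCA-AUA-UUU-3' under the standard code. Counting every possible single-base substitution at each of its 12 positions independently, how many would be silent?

Codon 1 (AUA, Ile): 2 synonymous substitutions.
Codon 2 (GCA, Ala): 3 synonymous substitutions.
Codon 3 (AUA, Ile): 2 synonymous substitutions.
Codon 4 (UUU, Phe): 1 synonymous substitution.
Total: 2 + 3 + 2 + 1 = 8.

8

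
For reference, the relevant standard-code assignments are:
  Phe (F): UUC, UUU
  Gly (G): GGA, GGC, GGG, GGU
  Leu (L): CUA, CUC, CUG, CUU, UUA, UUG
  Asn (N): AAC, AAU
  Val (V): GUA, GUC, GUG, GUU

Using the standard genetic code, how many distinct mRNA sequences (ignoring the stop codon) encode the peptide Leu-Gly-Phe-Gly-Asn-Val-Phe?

Leu: 6 codons.
Gly: 4 codons.
Phe: 2 codons.
Gly: 4 codons.
Asn: 2 codons.
Val: 4 codons.
Phe: 2 codons.
6 × 4 × 2 × 4 × 2 × 4 × 2 = 3072.

3072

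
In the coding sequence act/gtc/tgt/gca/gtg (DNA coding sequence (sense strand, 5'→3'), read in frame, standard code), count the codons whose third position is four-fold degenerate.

4

Codon 1 ACT (Thr): third position 4-fold.
Codon 2 GTC (Val): third position 4-fold.
Codon 3 TGT (Cys): third position 2-fold.
Codon 4 GCA (Ala): third position 4-fold.
Codon 5 GTG (Val): third position 4-fold.
Four-fold degenerate third positions: 4.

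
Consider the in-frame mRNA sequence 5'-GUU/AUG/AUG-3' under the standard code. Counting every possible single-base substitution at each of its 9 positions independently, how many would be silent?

3

Codon 1 (GUU, Val): 3 synonymous substitutions.
Codon 2 (AUG, Met): 0 synonymous substitutions.
Codon 3 (AUG, Met): 0 synonymous substitutions.
Total: 3 + 0 + 0 = 3.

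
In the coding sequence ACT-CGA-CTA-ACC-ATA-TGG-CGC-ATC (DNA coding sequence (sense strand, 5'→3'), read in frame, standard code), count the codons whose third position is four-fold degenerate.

Codon 1 ACT (Thr): third position 4-fold.
Codon 2 CGA (Arg): third position 4-fold.
Codon 3 CTA (Leu): third position 4-fold.
Codon 4 ACC (Thr): third position 4-fold.
Codon 5 ATA (Ile): third position 3-fold.
Codon 6 TGG (Trp): third position 1-fold.
Codon 7 CGC (Arg): third position 4-fold.
Codon 8 ATC (Ile): third position 3-fold.
Four-fold degenerate third positions: 5.

5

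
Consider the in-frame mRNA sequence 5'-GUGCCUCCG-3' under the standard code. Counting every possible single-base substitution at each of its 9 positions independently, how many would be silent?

9

Codon 1 (GUG, Val): 3 synonymous substitutions.
Codon 2 (CCU, Pro): 3 synonymous substitutions.
Codon 3 (CCG, Pro): 3 synonymous substitutions.
Total: 3 + 3 + 3 = 9.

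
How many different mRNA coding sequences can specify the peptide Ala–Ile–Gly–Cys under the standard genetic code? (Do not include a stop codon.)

96

Ala: 4 codons.
Ile: 3 codons.
Gly: 4 codons.
Cys: 2 codons.
4 × 3 × 4 × 2 = 96.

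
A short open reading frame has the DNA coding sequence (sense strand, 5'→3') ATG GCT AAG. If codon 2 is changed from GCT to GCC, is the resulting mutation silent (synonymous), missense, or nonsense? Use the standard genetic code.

Position 6 falls in codon 2: GCT → Ala.
After the substitution the codon is GCC → Ala.
Both encode Ala, so the change is synonymous.

silent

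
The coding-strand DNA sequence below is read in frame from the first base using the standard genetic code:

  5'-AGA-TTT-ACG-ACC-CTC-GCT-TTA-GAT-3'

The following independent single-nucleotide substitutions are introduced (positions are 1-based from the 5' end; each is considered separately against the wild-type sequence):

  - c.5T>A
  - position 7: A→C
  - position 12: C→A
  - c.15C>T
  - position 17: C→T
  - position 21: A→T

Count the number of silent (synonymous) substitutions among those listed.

2

Codon 2: TTT (Phe) → TAT (Tyr) — missense.
Codon 3: ACG (Thr) → CCG (Pro) — missense.
Codon 4: ACC (Thr) → ACA (Thr) — synonymous.
Codon 5: CTC (Leu) → CTT (Leu) — synonymous.
Codon 6: GCT (Ala) → GTT (Val) — missense.
Codon 7: TTA (Leu) → TTT (Phe) — missense.
Synonymous: 2 of 6.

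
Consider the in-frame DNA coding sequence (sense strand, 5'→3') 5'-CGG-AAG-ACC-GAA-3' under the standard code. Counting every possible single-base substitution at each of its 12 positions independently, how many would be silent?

Codon 1 (CGG, Arg): 4 synonymous substitutions.
Codon 2 (AAG, Lys): 1 synonymous substitution.
Codon 3 (ACC, Thr): 3 synonymous substitutions.
Codon 4 (GAA, Glu): 1 synonymous substitution.
Total: 4 + 1 + 3 + 1 = 9.

9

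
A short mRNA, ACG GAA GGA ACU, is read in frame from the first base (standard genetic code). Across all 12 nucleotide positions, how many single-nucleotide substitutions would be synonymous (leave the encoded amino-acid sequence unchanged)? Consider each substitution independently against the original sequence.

Codon 1 (ACG, Thr): 3 synonymous substitutions.
Codon 2 (GAA, Glu): 1 synonymous substitution.
Codon 3 (GGA, Gly): 3 synonymous substitutions.
Codon 4 (ACU, Thr): 3 synonymous substitutions.
Total: 3 + 1 + 3 + 3 = 10.

10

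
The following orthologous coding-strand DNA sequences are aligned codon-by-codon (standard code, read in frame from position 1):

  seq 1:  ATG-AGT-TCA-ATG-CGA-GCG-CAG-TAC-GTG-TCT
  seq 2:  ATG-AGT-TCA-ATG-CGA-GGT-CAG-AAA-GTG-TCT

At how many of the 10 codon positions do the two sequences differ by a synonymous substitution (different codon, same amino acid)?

Codon 1: ATG Met / ATG Met — identical.
Codon 2: AGT Ser / AGT Ser — identical.
Codon 3: TCA Ser / TCA Ser — identical.
Codon 4: ATG Met / ATG Met — identical.
Codon 5: CGA Arg / CGA Arg — identical.
Codon 6: GCG Ala / GGT Gly — nonsynonymous.
Codon 7: CAG Gln / CAG Gln — identical.
Codon 8: TAC Tyr / AAA Lys — nonsynonymous.
Codon 9: GTG Val / GTG Val — identical.
Codon 10: TCT Ser / TCT Ser — identical.
Synonymous differences: 0.

0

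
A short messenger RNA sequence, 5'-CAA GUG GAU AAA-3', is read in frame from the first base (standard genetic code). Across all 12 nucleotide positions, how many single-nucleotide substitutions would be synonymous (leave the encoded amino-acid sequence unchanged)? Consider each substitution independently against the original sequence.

Codon 1 (CAA, Gln): 1 synonymous substitution.
Codon 2 (GUG, Val): 3 synonymous substitutions.
Codon 3 (GAU, Asp): 1 synonymous substitution.
Codon 4 (AAA, Lys): 1 synonymous substitution.
Total: 1 + 3 + 1 + 1 = 6.

6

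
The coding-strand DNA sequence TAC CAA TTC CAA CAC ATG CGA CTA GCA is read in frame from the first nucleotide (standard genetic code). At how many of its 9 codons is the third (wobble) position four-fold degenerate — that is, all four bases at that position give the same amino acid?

Codon 1 TAC (Tyr): third position 2-fold.
Codon 2 CAA (Gln): third position 2-fold.
Codon 3 TTC (Phe): third position 2-fold.
Codon 4 CAA (Gln): third position 2-fold.
Codon 5 CAC (His): third position 2-fold.
Codon 6 ATG (Met): third position 1-fold.
Codon 7 CGA (Arg): third position 4-fold.
Codon 8 CTA (Leu): third position 4-fold.
Codon 9 GCA (Ala): third position 4-fold.
Four-fold degenerate third positions: 3.

3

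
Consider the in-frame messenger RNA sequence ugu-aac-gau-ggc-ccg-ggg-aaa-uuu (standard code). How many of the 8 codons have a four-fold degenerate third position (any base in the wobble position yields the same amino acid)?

3

Codon 1 UGU (Cys): third position 2-fold.
Codon 2 AAC (Asn): third position 2-fold.
Codon 3 GAU (Asp): third position 2-fold.
Codon 4 GGC (Gly): third position 4-fold.
Codon 5 CCG (Pro): third position 4-fold.
Codon 6 GGG (Gly): third position 4-fold.
Codon 7 AAA (Lys): third position 2-fold.
Codon 8 UUU (Phe): third position 2-fold.
Four-fold degenerate third positions: 3.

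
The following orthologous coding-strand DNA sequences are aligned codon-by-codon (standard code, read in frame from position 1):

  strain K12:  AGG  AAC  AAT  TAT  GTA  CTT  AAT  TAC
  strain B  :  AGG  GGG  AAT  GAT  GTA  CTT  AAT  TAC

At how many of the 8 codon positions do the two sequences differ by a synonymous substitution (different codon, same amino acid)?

Codon 1: AGG Arg / AGG Arg — identical.
Codon 2: AAC Asn / GGG Gly — nonsynonymous.
Codon 3: AAT Asn / AAT Asn — identical.
Codon 4: TAT Tyr / GAT Asp — nonsynonymous.
Codon 5: GTA Val / GTA Val — identical.
Codon 6: CTT Leu / CTT Leu — identical.
Codon 7: AAT Asn / AAT Asn — identical.
Codon 8: TAC Tyr / TAC Tyr — identical.
Synonymous differences: 0.

0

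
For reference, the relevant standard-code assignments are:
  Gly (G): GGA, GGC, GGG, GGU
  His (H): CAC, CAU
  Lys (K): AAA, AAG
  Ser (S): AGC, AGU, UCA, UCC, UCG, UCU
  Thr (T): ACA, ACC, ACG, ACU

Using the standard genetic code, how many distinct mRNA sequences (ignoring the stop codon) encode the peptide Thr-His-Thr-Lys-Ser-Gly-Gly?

6144

Thr: 4 codons.
His: 2 codons.
Thr: 4 codons.
Lys: 2 codons.
Ser: 6 codons.
Gly: 4 codons.
Gly: 4 codons.
4 × 2 × 4 × 2 × 6 × 4 × 4 = 6144.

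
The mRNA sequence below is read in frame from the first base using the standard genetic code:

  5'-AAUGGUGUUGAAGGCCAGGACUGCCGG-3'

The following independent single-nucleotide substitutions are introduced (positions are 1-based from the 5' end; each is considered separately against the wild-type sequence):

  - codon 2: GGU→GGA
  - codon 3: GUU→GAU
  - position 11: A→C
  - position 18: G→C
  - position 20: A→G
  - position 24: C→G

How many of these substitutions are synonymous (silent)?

Codon 2: GGU (Gly) → GGA (Gly) — synonymous.
Codon 3: GUU (Val) → GAU (Asp) — missense.
Codon 4: GAA (Glu) → GCA (Ala) — missense.
Codon 6: CAG (Gln) → CAC (His) — missense.
Codon 7: GAC (Asp) → GGC (Gly) — missense.
Codon 8: UGC (Cys) → UGG (Trp) — missense.
Synonymous: 1 of 6.

1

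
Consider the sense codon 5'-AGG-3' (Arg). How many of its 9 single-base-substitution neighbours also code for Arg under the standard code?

2

Position 1: CGG → 1 synonymous.
Position 2: none → 0 synonymous.
Position 3: AGA → 1 synonymous.
Total: 1 + 0 + 1 = 2.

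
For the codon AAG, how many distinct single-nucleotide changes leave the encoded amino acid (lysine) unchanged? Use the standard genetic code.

1

Position 1: none → 0 synonymous.
Position 2: none → 0 synonymous.
Position 3: AAA → 1 synonymous.
Total: 0 + 0 + 1 = 1.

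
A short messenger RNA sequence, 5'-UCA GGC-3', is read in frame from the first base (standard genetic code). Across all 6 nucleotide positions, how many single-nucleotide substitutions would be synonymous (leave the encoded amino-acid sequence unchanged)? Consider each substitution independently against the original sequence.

Codon 1 (UCA, Ser): 3 synonymous substitutions.
Codon 2 (GGC, Gly): 3 synonymous substitutions.
Total: 3 + 3 = 6.

6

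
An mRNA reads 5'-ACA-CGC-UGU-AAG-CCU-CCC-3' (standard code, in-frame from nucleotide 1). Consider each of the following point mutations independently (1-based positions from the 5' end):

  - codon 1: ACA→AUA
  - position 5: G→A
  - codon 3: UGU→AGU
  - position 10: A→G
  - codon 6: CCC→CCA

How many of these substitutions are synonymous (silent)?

Codon 1: ACA (Thr) → AUA (Ile) — missense.
Codon 2: CGC (Arg) → CAC (His) — missense.
Codon 3: UGU (Cys) → AGU (Ser) — missense.
Codon 4: AAG (Lys) → GAG (Glu) — missense.
Codon 6: CCC (Pro) → CCA (Pro) — synonymous.
Synonymous: 1 of 5.

1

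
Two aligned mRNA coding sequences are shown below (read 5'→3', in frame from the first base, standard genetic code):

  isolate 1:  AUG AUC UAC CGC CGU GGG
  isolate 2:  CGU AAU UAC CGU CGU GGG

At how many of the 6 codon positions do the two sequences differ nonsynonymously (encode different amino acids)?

2

Codon 1: AUG Met / CGU Arg — nonsynonymous.
Codon 2: AUC Ile / AAU Asn — nonsynonymous.
Codon 3: UAC Tyr / UAC Tyr — identical.
Codon 4: CGC Arg / CGU Arg — synonymous.
Codon 5: CGU Arg / CGU Arg — identical.
Codon 6: GGG Gly / GGG Gly — identical.
Nonsynonymous differences: 2.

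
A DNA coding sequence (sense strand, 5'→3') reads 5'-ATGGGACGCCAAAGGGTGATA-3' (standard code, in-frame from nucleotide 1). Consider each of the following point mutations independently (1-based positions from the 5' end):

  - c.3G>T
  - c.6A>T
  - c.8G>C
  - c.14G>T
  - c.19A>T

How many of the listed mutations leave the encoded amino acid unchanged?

Codon 1: ATG (Met) → ATT (Ile) — missense.
Codon 2: GGA (Gly) → GGT (Gly) — synonymous.
Codon 3: CGC (Arg) → CCC (Pro) — missense.
Codon 5: AGG (Arg) → ATG (Met) — missense.
Codon 7: ATA (Ile) → TTA (Leu) — missense.
Synonymous: 1 of 5.

1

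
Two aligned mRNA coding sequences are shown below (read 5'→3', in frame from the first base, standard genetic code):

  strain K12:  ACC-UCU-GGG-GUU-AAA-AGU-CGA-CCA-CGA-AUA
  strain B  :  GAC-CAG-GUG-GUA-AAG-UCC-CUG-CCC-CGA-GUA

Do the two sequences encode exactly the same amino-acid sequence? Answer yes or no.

no

Codon 1: ACC Thr / GAC Asp — nonsynonymous.
Codon 2: UCU Ser / CAG Gln — nonsynonymous.
Codon 3: GGG Gly / GUG Val — nonsynonymous.
Codon 4: GUU Val / GUA Val — synonymous.
Codon 5: AAA Lys / AAG Lys — synonymous.
Codon 6: AGU Ser / UCC Ser — synonymous.
Codon 7: CGA Arg / CUG Leu — nonsynonymous.
Codon 8: CCA Pro / CCC Pro — synonymous.
Codon 9: CGA Arg / CGA Arg — identical.
Codon 10: AUA Ile / GUA Val — nonsynonymous.
Nonsynonymous differences: 5 → different protein.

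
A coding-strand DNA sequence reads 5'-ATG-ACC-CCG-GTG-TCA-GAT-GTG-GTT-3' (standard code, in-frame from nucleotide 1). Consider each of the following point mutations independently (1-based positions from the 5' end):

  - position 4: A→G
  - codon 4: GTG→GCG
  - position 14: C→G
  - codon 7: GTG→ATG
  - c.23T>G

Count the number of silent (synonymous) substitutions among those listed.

Codon 2: ACC (Thr) → GCC (Ala) — missense.
Codon 4: GTG (Val) → GCG (Ala) — missense.
Codon 5: TCA (Ser) → TGA (Stop) — nonsense.
Codon 7: GTG (Val) → ATG (Met) — missense.
Codon 8: GTT (Val) → GGT (Gly) — missense.
Synonymous: 0 of 5.

0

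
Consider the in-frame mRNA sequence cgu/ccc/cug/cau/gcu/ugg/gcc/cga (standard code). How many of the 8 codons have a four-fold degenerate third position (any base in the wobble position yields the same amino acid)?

6

Codon 1 CGU (Arg): third position 4-fold.
Codon 2 CCC (Pro): third position 4-fold.
Codon 3 CUG (Leu): third position 4-fold.
Codon 4 CAU (His): third position 2-fold.
Codon 5 GCU (Ala): third position 4-fold.
Codon 6 UGG (Trp): third position 1-fold.
Codon 7 GCC (Ala): third position 4-fold.
Codon 8 CGA (Arg): third position 4-fold.
Four-fold degenerate third positions: 6.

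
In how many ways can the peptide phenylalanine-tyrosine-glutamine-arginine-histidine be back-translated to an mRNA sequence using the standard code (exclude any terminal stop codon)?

Phe: 2 codons.
Tyr: 2 codons.
Gln: 2 codons.
Arg: 6 codons.
His: 2 codons.
2 × 2 × 2 × 6 × 2 = 96.

96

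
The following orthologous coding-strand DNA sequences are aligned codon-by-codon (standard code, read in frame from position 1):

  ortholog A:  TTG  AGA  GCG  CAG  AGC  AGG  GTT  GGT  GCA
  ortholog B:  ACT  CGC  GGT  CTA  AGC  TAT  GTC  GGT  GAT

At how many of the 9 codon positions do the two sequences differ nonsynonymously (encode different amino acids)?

Codon 1: TTG Leu / ACT Thr — nonsynonymous.
Codon 2: AGA Arg / CGC Arg — synonymous.
Codon 3: GCG Ala / GGT Gly — nonsynonymous.
Codon 4: CAG Gln / CTA Leu — nonsynonymous.
Codon 5: AGC Ser / AGC Ser — identical.
Codon 6: AGG Arg / TAT Tyr — nonsynonymous.
Codon 7: GTT Val / GTC Val — synonymous.
Codon 8: GGT Gly / GGT Gly — identical.
Codon 9: GCA Ala / GAT Asp — nonsynonymous.
Nonsynonymous differences: 5.

5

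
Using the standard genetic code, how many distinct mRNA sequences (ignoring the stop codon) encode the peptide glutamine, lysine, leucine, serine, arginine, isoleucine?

Gln: 2 codons.
Lys: 2 codons.
Leu: 6 codons.
Ser: 6 codons.
Arg: 6 codons.
Ile: 3 codons.
2 × 2 × 6 × 6 × 6 × 3 = 2592.

2592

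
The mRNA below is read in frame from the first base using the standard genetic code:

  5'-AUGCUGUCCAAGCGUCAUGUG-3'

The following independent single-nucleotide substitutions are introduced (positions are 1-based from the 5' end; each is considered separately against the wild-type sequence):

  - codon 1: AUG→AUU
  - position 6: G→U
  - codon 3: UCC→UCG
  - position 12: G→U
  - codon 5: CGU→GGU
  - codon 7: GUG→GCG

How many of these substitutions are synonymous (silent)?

2

Codon 1: AUG (Met) → AUU (Ile) — missense.
Codon 2: CUG (Leu) → CUU (Leu) — synonymous.
Codon 3: UCC (Ser) → UCG (Ser) — synonymous.
Codon 4: AAG (Lys) → AAU (Asn) — missense.
Codon 5: CGU (Arg) → GGU (Gly) — missense.
Codon 7: GUG (Val) → GCG (Ala) — missense.
Synonymous: 2 of 6.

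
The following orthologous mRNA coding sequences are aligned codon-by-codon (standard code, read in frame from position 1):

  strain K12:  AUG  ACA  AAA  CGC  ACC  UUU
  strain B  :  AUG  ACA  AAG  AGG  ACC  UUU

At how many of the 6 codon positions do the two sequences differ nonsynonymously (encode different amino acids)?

Codon 1: AUG Met / AUG Met — identical.
Codon 2: ACA Thr / ACA Thr — identical.
Codon 3: AAA Lys / AAG Lys — synonymous.
Codon 4: CGC Arg / AGG Arg — synonymous.
Codon 5: ACC Thr / ACC Thr — identical.
Codon 6: UUU Phe / UUU Phe — identical.
Nonsynonymous differences: 0.

0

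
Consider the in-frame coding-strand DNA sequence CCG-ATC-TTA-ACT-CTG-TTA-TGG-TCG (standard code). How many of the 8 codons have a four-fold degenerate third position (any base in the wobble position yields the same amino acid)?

Codon 1 CCG (Pro): third position 4-fold.
Codon 2 ATC (Ile): third position 3-fold.
Codon 3 TTA (Leu): third position 2-fold.
Codon 4 ACT (Thr): third position 4-fold.
Codon 5 CTG (Leu): third position 4-fold.
Codon 6 TTA (Leu): third position 2-fold.
Codon 7 TGG (Trp): third position 1-fold.
Codon 8 TCG (Ser): third position 4-fold.
Four-fold degenerate third positions: 4.

4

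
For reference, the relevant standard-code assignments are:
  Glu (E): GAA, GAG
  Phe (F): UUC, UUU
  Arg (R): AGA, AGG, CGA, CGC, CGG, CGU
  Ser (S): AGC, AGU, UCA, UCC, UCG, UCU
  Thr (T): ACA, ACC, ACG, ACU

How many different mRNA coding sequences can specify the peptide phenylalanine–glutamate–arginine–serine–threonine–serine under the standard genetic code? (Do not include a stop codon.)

Phe: 2 codons.
Glu: 2 codons.
Arg: 6 codons.
Ser: 6 codons.
Thr: 4 codons.
Ser: 6 codons.
2 × 2 × 6 × 6 × 4 × 6 = 3456.

3456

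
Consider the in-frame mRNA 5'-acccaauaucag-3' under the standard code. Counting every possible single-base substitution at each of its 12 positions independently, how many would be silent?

6

Codon 1 (ACC, Thr): 3 synonymous substitutions.
Codon 2 (CAA, Gln): 1 synonymous substitution.
Codon 3 (UAU, Tyr): 1 synonymous substitution.
Codon 4 (CAG, Gln): 1 synonymous substitution.
Total: 3 + 1 + 1 + 1 = 6.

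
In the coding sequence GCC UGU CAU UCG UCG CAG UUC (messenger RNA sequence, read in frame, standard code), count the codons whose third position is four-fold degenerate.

Codon 1 GCC (Ala): third position 4-fold.
Codon 2 UGU (Cys): third position 2-fold.
Codon 3 CAU (His): third position 2-fold.
Codon 4 UCG (Ser): third position 4-fold.
Codon 5 UCG (Ser): third position 4-fold.
Codon 6 CAG (Gln): third position 2-fold.
Codon 7 UUC (Phe): third position 2-fold.
Four-fold degenerate third positions: 3.

3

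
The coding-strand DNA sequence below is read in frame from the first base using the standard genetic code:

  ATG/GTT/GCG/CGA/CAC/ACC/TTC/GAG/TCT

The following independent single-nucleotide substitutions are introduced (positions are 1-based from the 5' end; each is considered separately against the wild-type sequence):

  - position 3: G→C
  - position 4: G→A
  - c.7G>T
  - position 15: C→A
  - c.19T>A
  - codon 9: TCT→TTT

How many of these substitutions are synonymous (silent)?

Codon 1: ATG (Met) → ATC (Ile) — missense.
Codon 2: GTT (Val) → ATT (Ile) — missense.
Codon 3: GCG (Ala) → TCG (Ser) — missense.
Codon 5: CAC (His) → CAA (Gln) — missense.
Codon 7: TTC (Phe) → ATC (Ile) — missense.
Codon 9: TCT (Ser) → TTT (Phe) — missense.
Synonymous: 0 of 6.

0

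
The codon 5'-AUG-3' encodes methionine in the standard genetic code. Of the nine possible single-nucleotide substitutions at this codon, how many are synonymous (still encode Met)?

0

Position 1: none → 0 synonymous.
Position 2: none → 0 synonymous.
Position 3: none → 0 synonymous.
Total: 0 + 0 + 0 = 0.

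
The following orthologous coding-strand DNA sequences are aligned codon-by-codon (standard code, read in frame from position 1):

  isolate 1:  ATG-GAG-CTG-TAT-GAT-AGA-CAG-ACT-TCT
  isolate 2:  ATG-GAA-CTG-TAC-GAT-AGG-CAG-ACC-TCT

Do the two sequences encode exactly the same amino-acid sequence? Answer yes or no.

Codon 1: ATG Met / ATG Met — identical.
Codon 2: GAG Glu / GAA Glu — synonymous.
Codon 3: CTG Leu / CTG Leu — identical.
Codon 4: TAT Tyr / TAC Tyr — synonymous.
Codon 5: GAT Asp / GAT Asp — identical.
Codon 6: AGA Arg / AGG Arg — synonymous.
Codon 7: CAG Gln / CAG Gln — identical.
Codon 8: ACT Thr / ACC Thr — synonymous.
Codon 9: TCT Ser / TCT Ser — identical.
Nonsynonymous differences: 0 → same protein.

yes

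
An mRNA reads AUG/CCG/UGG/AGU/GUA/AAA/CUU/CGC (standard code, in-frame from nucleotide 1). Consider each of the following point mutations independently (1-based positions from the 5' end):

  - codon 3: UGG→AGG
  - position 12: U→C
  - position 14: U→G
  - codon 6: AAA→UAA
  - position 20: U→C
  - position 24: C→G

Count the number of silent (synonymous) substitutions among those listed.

2

Codon 3: UGG (Trp) → AGG (Arg) — missense.
Codon 4: AGU (Ser) → AGC (Ser) — synonymous.
Codon 5: GUA (Val) → GGA (Gly) — missense.
Codon 6: AAA (Lys) → UAA (Stop) — nonsense.
Codon 7: CUU (Leu) → CCU (Pro) — missense.
Codon 8: CGC (Arg) → CGG (Arg) — synonymous.
Synonymous: 2 of 6.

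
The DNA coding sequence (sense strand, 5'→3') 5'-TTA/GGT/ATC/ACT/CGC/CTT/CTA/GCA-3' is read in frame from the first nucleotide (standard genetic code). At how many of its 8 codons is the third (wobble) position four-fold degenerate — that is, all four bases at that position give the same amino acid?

Codon 1 TTA (Leu): third position 2-fold.
Codon 2 GGT (Gly): third position 4-fold.
Codon 3 ATC (Ile): third position 3-fold.
Codon 4 ACT (Thr): third position 4-fold.
Codon 5 CGC (Arg): third position 4-fold.
Codon 6 CTT (Leu): third position 4-fold.
Codon 7 CTA (Leu): third position 4-fold.
Codon 8 GCA (Ala): third position 4-fold.
Four-fold degenerate third positions: 6.

6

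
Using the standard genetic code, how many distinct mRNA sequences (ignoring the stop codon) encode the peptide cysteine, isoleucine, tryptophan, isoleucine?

Cys: 2 codons.
Ile: 3 codons.
Trp: 1 codon.
Ile: 3 codons.
2 × 3 × 1 × 3 = 18.

18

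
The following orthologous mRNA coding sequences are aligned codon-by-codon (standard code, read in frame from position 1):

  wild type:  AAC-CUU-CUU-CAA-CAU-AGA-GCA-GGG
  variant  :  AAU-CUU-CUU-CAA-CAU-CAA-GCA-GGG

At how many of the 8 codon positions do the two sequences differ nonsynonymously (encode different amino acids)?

1

Codon 1: AAC Asn / AAU Asn — synonymous.
Codon 2: CUU Leu / CUU Leu — identical.
Codon 3: CUU Leu / CUU Leu — identical.
Codon 4: CAA Gln / CAA Gln — identical.
Codon 5: CAU His / CAU His — identical.
Codon 6: AGA Arg / CAA Gln — nonsynonymous.
Codon 7: GCA Ala / GCA Ala — identical.
Codon 8: GGG Gly / GGG Gly — identical.
Nonsynonymous differences: 1.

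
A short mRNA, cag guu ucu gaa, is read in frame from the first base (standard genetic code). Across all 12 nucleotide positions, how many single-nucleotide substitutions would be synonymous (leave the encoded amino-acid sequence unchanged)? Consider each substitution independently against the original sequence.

Codon 1 (CAG, Gln): 1 synonymous substitution.
Codon 2 (GUU, Val): 3 synonymous substitutions.
Codon 3 (UCU, Ser): 3 synonymous substitutions.
Codon 4 (GAA, Glu): 1 synonymous substitution.
Total: 1 + 3 + 3 + 1 = 8.

8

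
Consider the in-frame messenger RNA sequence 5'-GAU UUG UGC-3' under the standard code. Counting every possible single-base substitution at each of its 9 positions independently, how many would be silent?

Codon 1 (GAU, Asp): 1 synonymous substitution.
Codon 2 (UUG, Leu): 2 synonymous substitutions.
Codon 3 (UGC, Cys): 1 synonymous substitution.
Total: 1 + 2 + 1 = 4.

4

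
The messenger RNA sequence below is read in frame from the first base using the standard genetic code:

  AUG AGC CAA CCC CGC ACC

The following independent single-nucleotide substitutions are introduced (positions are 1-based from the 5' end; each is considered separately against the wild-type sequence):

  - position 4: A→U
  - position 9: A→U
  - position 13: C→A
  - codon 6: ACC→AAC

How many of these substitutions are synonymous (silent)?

0

Codon 2: AGC (Ser) → UGC (Cys) — missense.
Codon 3: CAA (Gln) → CAU (His) — missense.
Codon 5: CGC (Arg) → AGC (Ser) — missense.
Codon 6: ACC (Thr) → AAC (Asn) — missense.
Synonymous: 0 of 4.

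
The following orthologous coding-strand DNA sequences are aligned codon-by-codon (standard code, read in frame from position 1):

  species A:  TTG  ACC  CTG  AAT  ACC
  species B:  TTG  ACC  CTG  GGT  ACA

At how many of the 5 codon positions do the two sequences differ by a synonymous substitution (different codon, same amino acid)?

Codon 1: TTG Leu / TTG Leu — identical.
Codon 2: ACC Thr / ACC Thr — identical.
Codon 3: CTG Leu / CTG Leu — identical.
Codon 4: AAT Asn / GGT Gly — nonsynonymous.
Codon 5: ACC Thr / ACA Thr — synonymous.
Synonymous differences: 1.

1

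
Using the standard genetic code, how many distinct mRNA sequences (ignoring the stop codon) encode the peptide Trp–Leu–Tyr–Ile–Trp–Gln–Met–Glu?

Trp: 1 codon.
Leu: 6 codons.
Tyr: 2 codons.
Ile: 3 codons.
Trp: 1 codon.
Gln: 2 codons.
Met: 1 codon.
Glu: 2 codons.
1 × 6 × 2 × 3 × 1 × 2 × 1 × 2 = 144.

144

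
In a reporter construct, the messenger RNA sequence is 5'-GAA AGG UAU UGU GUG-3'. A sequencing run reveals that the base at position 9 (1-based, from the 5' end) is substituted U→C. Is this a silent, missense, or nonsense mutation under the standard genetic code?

Position 9 falls in codon 3: UAU → Tyr.
After the substitution the codon is UAC → Tyr.
Both encode Tyr, so the change is synonymous.

silent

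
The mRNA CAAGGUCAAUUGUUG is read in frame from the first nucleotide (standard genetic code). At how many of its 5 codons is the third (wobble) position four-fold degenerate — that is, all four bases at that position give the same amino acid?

Codon 1 CAA (Gln): third position 2-fold.
Codon 2 GGU (Gly): third position 4-fold.
Codon 3 CAA (Gln): third position 2-fold.
Codon 4 UUG (Leu): third position 2-fold.
Codon 5 UUG (Leu): third position 2-fold.
Four-fold degenerate third positions: 1.

1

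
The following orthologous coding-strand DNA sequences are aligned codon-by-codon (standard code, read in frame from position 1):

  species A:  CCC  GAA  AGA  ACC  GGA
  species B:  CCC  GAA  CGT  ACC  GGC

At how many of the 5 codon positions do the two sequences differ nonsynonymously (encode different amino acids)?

0

Codon 1: CCC Pro / CCC Pro — identical.
Codon 2: GAA Glu / GAA Glu — identical.
Codon 3: AGA Arg / CGT Arg — synonymous.
Codon 4: ACC Thr / ACC Thr — identical.
Codon 5: GGA Gly / GGC Gly — synonymous.
Nonsynonymous differences: 0.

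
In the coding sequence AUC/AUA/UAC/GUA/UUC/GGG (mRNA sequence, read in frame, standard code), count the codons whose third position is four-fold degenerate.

2

Codon 1 AUC (Ile): third position 3-fold.
Codon 2 AUA (Ile): third position 3-fold.
Codon 3 UAC (Tyr): third position 2-fold.
Codon 4 GUA (Val): third position 4-fold.
Codon 5 UUC (Phe): third position 2-fold.
Codon 6 GGG (Gly): third position 4-fold.
Four-fold degenerate third positions: 2.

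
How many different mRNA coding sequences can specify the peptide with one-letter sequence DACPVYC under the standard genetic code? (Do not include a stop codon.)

Asp: 2 codons.
Ala: 4 codons.
Cys: 2 codons.
Pro: 4 codons.
Val: 4 codons.
Tyr: 2 codons.
Cys: 2 codons.
2 × 4 × 2 × 4 × 4 × 2 × 2 = 1024.

1024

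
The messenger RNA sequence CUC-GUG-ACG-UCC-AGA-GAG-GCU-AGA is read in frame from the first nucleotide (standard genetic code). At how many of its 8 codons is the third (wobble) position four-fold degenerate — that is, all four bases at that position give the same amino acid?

5

Codon 1 CUC (Leu): third position 4-fold.
Codon 2 GUG (Val): third position 4-fold.
Codon 3 ACG (Thr): third position 4-fold.
Codon 4 UCC (Ser): third position 4-fold.
Codon 5 AGA (Arg): third position 2-fold.
Codon 6 GAG (Glu): third position 2-fold.
Codon 7 GCU (Ala): third position 4-fold.
Codon 8 AGA (Arg): third position 2-fold.
Four-fold degenerate third positions: 5.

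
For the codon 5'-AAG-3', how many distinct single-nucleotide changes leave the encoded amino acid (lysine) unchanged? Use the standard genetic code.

Position 1: none → 0 synonymous.
Position 2: none → 0 synonymous.
Position 3: AAA → 1 synonymous.
Total: 0 + 0 + 1 = 1.

1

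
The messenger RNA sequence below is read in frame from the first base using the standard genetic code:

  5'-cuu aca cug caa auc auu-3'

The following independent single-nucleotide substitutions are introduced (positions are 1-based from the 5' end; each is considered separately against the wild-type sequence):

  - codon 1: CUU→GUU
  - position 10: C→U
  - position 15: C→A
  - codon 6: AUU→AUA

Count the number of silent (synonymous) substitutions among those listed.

2

Codon 1: CUU (Leu) → GUU (Val) — missense.
Codon 4: CAA (Gln) → UAA (Stop) — nonsense.
Codon 5: AUC (Ile) → AUA (Ile) — synonymous.
Codon 6: AUU (Ile) → AUA (Ile) — synonymous.
Synonymous: 2 of 4.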